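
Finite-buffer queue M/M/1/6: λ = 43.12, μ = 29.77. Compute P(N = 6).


ρ = λ/μ = 43.12/29.77 = 1.4484
P_K = (1−ρ)ρ^K/(1−ρ^(K+1)) = (-0.4484·9.234205)/(1 − 13.375173)
= -4.140969/-12.375173 = 0.334619

Final: 0.334619


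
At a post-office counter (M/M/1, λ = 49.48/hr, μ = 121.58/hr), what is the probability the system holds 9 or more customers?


ρ = 49.48/121.58 = 0.4070
P(N ≥ n) = ρ^n = 0.4070^9 = 0.0003063

Final: 0.0003063


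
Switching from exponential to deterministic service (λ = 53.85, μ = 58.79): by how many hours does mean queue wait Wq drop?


ρ = 53.85/58.79 = 0.9160
Wq(M/M/1) = ρ/(μ−λ) = 0.9160/4.94 = 0.18542 hr
Wq(M/D/1) = ρ/(2(μ−λ)) = 0.09271 hr
Savings = 0.18542 − 0.09271 = 0.09271 hr

Final: 0.09271 hr


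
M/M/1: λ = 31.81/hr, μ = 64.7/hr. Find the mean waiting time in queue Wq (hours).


ρ = 31.81/64.7 = 0.4917
Wq = ρ/(μ−λ) = 0.4917/(64.7 − 31.81) = 0.4917/32.89 = 0.01495 hr

Final: 0.01495 hr


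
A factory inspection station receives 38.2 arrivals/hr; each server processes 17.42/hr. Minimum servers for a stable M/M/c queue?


Stability requires cμ > λ ⇔ c > λ/μ.
λ/μ = 38.2/17.42 = 2.1929
Minimum integer c = ⌊2.1929⌋ + 1 = 3
Check: 3·17.42 = 52.26 > 38.2, while 2·17.42 = 34.84 ≤ 38.2

Final: 3 servers


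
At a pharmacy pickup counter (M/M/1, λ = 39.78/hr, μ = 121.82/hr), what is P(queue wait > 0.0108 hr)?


ρ = 39.78/121.82 = 0.3265
P(Wq > t) = ρ·e^{−(μ−λ)t} = 0.3265·e^{−0.8860}
= 0.3265·0.412288 = 0.134632

Final: 0.134632


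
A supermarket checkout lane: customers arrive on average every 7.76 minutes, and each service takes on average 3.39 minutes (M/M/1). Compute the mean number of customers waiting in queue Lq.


λ = 60/7.76 = 7.7320 /hr
μ = 60/3.39 = 17.6991 /hr
ρ = λ/μ = 7.7320/17.6991 = 0.4369
Lq = ρ²/(1−ρ) = 0.1908/0.5631 = 0.3389

Final: 0.3389


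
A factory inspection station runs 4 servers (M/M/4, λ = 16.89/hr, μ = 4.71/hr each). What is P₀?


a = λ/μ = 16.89/4.71 = 3.5860; ρ = a/c = 0.8965
Σ_{k=0}^{3} a^k/k! (terms k=0..3) = 1.00000 + 3.58599 + 6.42965 + 7.68555 = 18.70119
Tail: a^4/(4!(1−ρ)) = 165.36172/(24·0.1035) = 66.56869
P₀ = 1/(18.70119 + 66.56869) = 1/85.26988 = 0.011727

Final: 0.011727


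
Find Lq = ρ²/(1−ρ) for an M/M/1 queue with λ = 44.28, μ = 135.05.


ρ = 44.28/135.05 = 0.3279
Lq = ρ²/(1−ρ) = 0.1075/0.6721 = 0.1599

Final: 0.1599


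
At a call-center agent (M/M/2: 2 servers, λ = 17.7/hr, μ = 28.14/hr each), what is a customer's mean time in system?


a = 0.6290; ρ = 0.3145; P₀ = 0.521492
Lq = P₀·a^c·ρ/(c!(1−ρ)²) = 0.06904
Wq = Lq/λ = 0.06904/17.7 = 0.003901 hr
W = Wq + 1/μ = 0.003901 + 0.03554 = 0.03944 hr

Final: 0.03944 hr


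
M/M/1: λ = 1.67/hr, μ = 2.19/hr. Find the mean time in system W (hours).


W = 1/(μ−λ) = 1/(2.19 − 1.67) = 1/0.5200 = 1.9231 hr

Final: 1.9231 hr


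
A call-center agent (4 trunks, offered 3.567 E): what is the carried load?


B(4,3.567) = 0.267266 (Erlang-B)
Carried load = a(1 − B) = 3.567·(1 − 0.267266) = 3.567·0.732734 = 2.6137 E

Final: 2.6137 Erlangs


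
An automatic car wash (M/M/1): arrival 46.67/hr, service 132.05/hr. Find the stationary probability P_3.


ρ = 46.67/132.05 = 0.3534
P_n = (1−ρ)·ρ^n = (1 − 0.3534)·0.3534^3 = 0.6466·0.044147 = 0.028544

Final: 0.028544


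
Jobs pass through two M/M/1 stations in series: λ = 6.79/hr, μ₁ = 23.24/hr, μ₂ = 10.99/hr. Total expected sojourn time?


Each node sees arrival rate λ = 6.79/hr (tandem ⇒ throughput preserved).
W₁ = 1/(μ₁−λ) = 1/(23.24−6.79) = 0.06079 hr
W₂ = 1/(μ₂−λ) = 1/(10.99−6.79) = 0.23810 hr
W_total = W₁ + W₂ = 0.06079 + 0.23810 = 0.29889 hr

Final: 0.29889 hr


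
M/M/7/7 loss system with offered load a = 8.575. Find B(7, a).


B(c,a) = (a^c/c!) / Σ_{k=0}^{c} a^k/k!
a^7/7! = 676.407422
Σ terms (k=0..7): 1.00000 + 8.57500 + 36.76531 + 105.08752 + 225.28137 + 386.35754 + 552.16932 + 676.40742 = 1991.643489
B = 676.407422/1991.643489 = 0.339623

Final: 0.339623


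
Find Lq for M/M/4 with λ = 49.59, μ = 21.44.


a = λ/μ = 2.3130; ρ = a/4 = 0.5782
P₀ = 0.091931
Lq = P₀·a^c·ρ / (c!·(1−ρ)²) = 0.091931·28.62051·0.5782/(24·0.17788)
= 0.35638

Final: 0.35638


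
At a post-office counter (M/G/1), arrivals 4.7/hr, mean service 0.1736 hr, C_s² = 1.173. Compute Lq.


ρ = λ·E[S] = 4.7·0.1736 = 0.8159
Lq = ρ²(1+C_s²)/(2(1−ρ)) = 0.6657·(1+1.173)/(2·0.1841)
= 0.6657·2.1730/0.3682 = 3.92933

Final: 3.92933


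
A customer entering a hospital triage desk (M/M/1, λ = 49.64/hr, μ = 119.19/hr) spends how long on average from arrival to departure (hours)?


W = 1/(μ−λ) = 1/(119.19 − 49.64) = 1/69.55 = 0.01438 hr

Final: 0.01438 hr


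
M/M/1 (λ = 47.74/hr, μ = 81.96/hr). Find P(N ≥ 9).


ρ = 47.74/81.96 = 0.5825
P(N ≥ n) = ρ^n = 0.5825^9 = 0.007718

Final: 0.007718


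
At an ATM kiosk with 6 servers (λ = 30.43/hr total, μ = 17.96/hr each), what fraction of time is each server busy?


ρ = λ/(cμ) = 30.43/(6·17.96) = 30.43/107.76 = 0.2824

Final: 0.2824


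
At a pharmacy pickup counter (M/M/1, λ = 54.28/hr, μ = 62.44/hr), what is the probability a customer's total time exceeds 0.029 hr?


W ~ Exponential(μ−λ) for M/M/1.
μ − λ = 62.44 − 54.28 = 8.1600
P(W > t) = e^{−(μ−λ)t} = e^{−0.2366} = 0.789275

Final: 0.789275


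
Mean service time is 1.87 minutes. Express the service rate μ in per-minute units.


μ = 1/(service time) in consistent units.
1 minute = 1 min, so μ = 1/1.87 = 0.5348 per minute

Final: 0.5348 /min


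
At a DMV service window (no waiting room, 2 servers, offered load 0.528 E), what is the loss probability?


B(c,a) = (a^c/c!) / Σ_{k=0}^{c} a^k/k!
a^2/2! = 0.139392
Σ terms (k=0..2): 1.00000 + 0.52800 + 0.13939 = 1.667392
B = 0.139392/1.667392 = 0.083599

Final: 0.083599


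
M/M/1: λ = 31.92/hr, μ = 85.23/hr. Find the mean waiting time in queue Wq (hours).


ρ = 31.92/85.23 = 0.3745
Wq = ρ/(μ−λ) = 0.3745/(85.23 − 31.92) = 0.3745/53.31 = 0.007025 hr

Final: 0.007025 hr


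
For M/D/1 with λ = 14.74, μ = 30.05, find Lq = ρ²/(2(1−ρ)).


ρ = 14.74/30.05 = 0.4905
M/D/1: Lq = ρ²/(2(1−ρ)) = 0.2406/(2·0.5095) = 0.23613

Final: 0.23613


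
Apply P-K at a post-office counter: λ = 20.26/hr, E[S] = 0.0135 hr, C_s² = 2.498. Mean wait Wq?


ρ = λ·E[S] = 20.26·0.0135 = 0.2735
E[S²] = E[S]²(1+C_s²) = 0.0135²·(1+2.498) = 0.0006375
Wq = λ·E[S²]/(2(1−ρ)) = 20.26·0.0006375/(2·0.7265) = 0.008889 hr

Final: 0.008889 hr


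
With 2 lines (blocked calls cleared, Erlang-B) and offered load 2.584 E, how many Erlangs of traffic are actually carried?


B(2,2.584) = 0.482270 (Erlang-B)
Carried load = a(1 − B) = 2.584·(1 − 0.482270) = 2.584·0.517730 = 1.3378 E

Final: 1.3378 Erlangs


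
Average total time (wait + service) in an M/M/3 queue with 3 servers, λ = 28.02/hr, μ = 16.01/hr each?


a = 1.7502; ρ = 0.5834; P₀ = 0.155611
Lq = P₀·a^c·ρ/(c!(1−ρ)²) = 0.46731
Wq = Lq/λ = 0.46731/28.02 = 0.01668 hr
W = Wq + 1/μ = 0.01668 + 0.06246 = 0.07914 hr

Final: 0.07914 hr


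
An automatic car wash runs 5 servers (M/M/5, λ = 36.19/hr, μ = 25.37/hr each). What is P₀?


a = λ/μ = 36.19/25.37 = 1.4265; ρ = a/c = 0.2853
Σ_{k=0}^{4} a^k/k! (terms k=0..4) = 1.00000 + 1.42649 + 1.01743 + 0.48379 + 0.17253 = 4.10024
Tail: a^5/(5!(1−ρ)) = 5.90664/(120·0.7147) = 0.06887
P₀ = 1/(4.10024 + 0.06887) = 1/4.16911 = 0.239860

Final: 0.239860


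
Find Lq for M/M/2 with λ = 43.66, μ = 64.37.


a = λ/μ = 0.6783; ρ = a/2 = 0.3391
P₀ = 0.493503
Lq = P₀·a^c·ρ / (c!·(1−ρ)²) = 0.493503·0.46005·0.3391/(2·0.43675)
= 0.08815

Final: 0.08815


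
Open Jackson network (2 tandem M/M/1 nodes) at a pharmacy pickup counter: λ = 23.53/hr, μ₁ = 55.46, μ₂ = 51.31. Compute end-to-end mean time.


Each node sees arrival rate λ = 23.53/hr (tandem ⇒ throughput preserved).
W₁ = 1/(μ₁−λ) = 1/(55.46−23.53) = 0.03132 hr
W₂ = 1/(μ₂−λ) = 1/(51.31−23.53) = 0.03600 hr
W_total = W₁ + W₂ = 0.03132 + 0.03600 = 0.06732 hr

Final: 0.06732 hr


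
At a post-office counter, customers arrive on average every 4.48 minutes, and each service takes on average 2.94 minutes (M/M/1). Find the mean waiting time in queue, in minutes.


λ = 60/4.48 = 13.3929 /hr
μ = 60/2.94 = 20.4082 /hr
ρ = λ/μ = 13.3929/20.4082 = 0.6562
Wq = ρ/(μ−λ) = 0.6562/(20.4082−13.3929) = 0.09355 hr
In minutes: 0.09355·60 = 5.613 min

Final: 5.613 min


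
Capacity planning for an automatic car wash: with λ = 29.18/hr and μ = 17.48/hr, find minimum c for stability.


Stability requires cμ > λ ⇔ c > λ/μ.
λ/μ = 29.18/17.48 = 1.6693
Minimum integer c = ⌊1.6693⌋ + 1 = 2
Check: 2·17.48 = 34.96 > 29.18, while 1·17.48 = 17.48 ≤ 29.18

Final: 2 servers


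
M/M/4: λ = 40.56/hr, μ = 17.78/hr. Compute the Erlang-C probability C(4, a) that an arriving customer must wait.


a = λ/μ = 2.2812; ρ = a/4 = 0.5703
P₀ = 0.095350 (from M/M/c formula)
C(c,a) = [a^c/(c!(1−ρ))]·P₀ = [27.08100/(24·0.4297)]·0.095350
= 2.62598·0.095350 = 0.250386

Final: 0.250386


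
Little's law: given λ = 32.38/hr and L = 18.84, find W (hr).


W = L/λ = 18.84/32.38 = 0.5818 hr

Final: 0.5818 hr


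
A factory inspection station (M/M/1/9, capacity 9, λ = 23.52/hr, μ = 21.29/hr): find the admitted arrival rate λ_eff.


ρ = 1.1047; P_K = (1−ρ)ρ^9/(1−ρ^10) = 0.150331
λ_eff = λ(1 − P_K) = 23.52·(1 − 0.150331) = 23.52·0.849669 = 19.9842 /hr

Final: 19.9842 /hr


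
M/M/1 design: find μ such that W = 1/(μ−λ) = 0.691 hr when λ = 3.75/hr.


W = 1/(μ−λ) ⇒ μ − λ = 1/W = 1/0.691 = 1.4472
μ = λ + 1/W = 3.75 + 1.4472 = 5.1972 per hr

Final: 5.1972 /hr


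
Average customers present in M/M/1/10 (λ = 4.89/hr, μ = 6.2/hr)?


ρ = 4.89/6.2 = 0.7887
L = ρ[1 − (K+1)ρ^K + Kρ^(K+1)] / [(1−ρ)(1−ρ^(K+1))]
Numerator: 0.7887·(1 − 11·0.093148 + 10·0.073466) = 0.560016
Denominator: (0.2113)·(0.926534) = 0.195768
L = 0.560016/0.195768 = 2.8606

Final: 2.8606


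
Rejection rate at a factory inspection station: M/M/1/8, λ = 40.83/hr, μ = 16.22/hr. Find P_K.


ρ = λ/μ = 40.83/16.22 = 2.5173
P_K = (1−ρ)ρ^K/(1−ρ^(K+1)) = (-1.5173·1612.234612)/(1 − 4058.417953)
= -2446.183341/-4057.417953 = 0.602892

Final: 0.602892


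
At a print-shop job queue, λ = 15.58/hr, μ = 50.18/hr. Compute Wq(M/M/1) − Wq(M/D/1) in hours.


ρ = 15.58/50.18 = 0.3105
Wq(M/M/1) = ρ/(μ−λ) = 0.3105/34.60 = 0.008973 hr
Wq(M/D/1) = ρ/(2(μ−λ)) = 0.004487 hr
Savings = 0.008973 − 0.004487 = 0.004487 hr

Final: 0.004487 hr


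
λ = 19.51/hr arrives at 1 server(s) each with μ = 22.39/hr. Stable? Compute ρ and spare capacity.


Total capacity cμ = 1·22.39 = 22.39/hr
ρ = λ/(cμ) = 19.51/22.39 = 0.8714
Stable ⇔ ρ < 1: YES
Spare capacity = cμ − λ = 22.39 − 19.51 = 2.88/hr

Final: ρ = 0.8714; stable; margin = 2.88/hr


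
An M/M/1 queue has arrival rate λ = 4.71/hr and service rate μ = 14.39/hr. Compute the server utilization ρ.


ρ = λ/μ = 4.71/14.39 = 0.3273

Final: 0.3273


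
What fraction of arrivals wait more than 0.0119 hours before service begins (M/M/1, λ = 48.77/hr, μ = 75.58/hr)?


ρ = 48.77/75.58 = 0.6453
P(Wq > t) = ρ·e^{−(μ−λ)t} = 0.6453·e^{−0.3190}
= 0.6453·0.726847 = 0.469017

Final: 0.469017


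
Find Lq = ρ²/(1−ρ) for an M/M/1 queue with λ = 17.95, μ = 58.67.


ρ = 17.95/58.67 = 0.3059
Lq = ρ²/(1−ρ) = 0.09360/0.6941 = 0.1349

Final: 0.1349


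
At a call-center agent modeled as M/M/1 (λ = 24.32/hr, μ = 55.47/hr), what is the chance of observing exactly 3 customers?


ρ = 24.32/55.47 = 0.4384
P_n = (1−ρ)·ρ^n = (1 − 0.4384)·0.4384^3 = 0.5616·0.084278 = 0.047328

Final: 0.047328


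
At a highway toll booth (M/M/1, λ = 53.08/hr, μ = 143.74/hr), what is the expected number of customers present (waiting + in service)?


ρ = λ/μ = 53.08/143.74 = 0.3693
L = ρ/(1−ρ) = 0.3693/(1 − 0.3693) = 0.3693/0.6307 = 0.5855

Final: 0.5855


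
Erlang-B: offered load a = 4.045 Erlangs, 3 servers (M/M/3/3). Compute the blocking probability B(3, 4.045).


B(c,a) = (a^c/c!) / Σ_{k=0}^{c} a^k/k!
a^3/3! = 11.030732
Σ terms (k=0..3): 1.00000 + 4.04500 + 8.18101 + 11.03073 = 24.256744
B = 11.030732/24.256744 = 0.454749

Final: 0.454749


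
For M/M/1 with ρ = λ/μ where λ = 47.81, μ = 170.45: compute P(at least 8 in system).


ρ = 47.81/170.45 = 0.2805
P(N ≥ n) = ρ^n = 0.2805^8 = 0.00003832

Final: 0.00003832


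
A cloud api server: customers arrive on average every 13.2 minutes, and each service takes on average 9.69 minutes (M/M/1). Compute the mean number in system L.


λ = 60/13.2 = 4.5455 /hr
μ = 60/9.69 = 6.1920 /hr
ρ = λ/μ = 4.5455/6.1920 = 0.7341
L = ρ/(1−ρ) = 0.7341/0.2659 = 2.7607

Final: 2.7607


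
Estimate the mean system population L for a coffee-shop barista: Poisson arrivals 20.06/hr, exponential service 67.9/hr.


ρ = λ/μ = 20.06/67.9 = 0.2954
L = ρ/(1−ρ) = 0.2954/(1 − 0.2954) = 0.2954/0.7046 = 0.4193

Final: 0.4193


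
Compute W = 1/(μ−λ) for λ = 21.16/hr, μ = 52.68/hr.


W = 1/(μ−λ) = 1/(52.68 − 21.16) = 1/31.52 = 0.03173 hr

Final: 0.03173 hr


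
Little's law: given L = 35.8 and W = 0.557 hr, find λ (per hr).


λ = L/W = 35.8/0.557 = 64.2729 /hr

Final: 64.2729 /hr


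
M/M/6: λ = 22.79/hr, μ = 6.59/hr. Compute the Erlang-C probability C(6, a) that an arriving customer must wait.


a = λ/μ = 3.4583; ρ = a/6 = 0.5764
P₀ = 0.030283 (from M/M/c formula)
C(c,a) = [a^c/(c!(1−ρ))]·P₀ = [1710.61968/(720·0.4236)]·0.030283
= 5.60845·0.030283 = 0.169842

Final: 0.169842


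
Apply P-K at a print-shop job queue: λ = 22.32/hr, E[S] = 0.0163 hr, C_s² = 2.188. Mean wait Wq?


ρ = λ·E[S] = 22.32·0.0163 = 0.3638
E[S²] = E[S]²(1+C_s²) = 0.0163²·(1+2.188) = 0.0008470
Wq = λ·E[S²]/(2(1−ρ)) = 22.32·0.0008470/(2·0.6362) = 0.01486 hr

Final: 0.01486 hr


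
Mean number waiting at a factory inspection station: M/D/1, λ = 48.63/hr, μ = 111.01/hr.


ρ = 48.63/111.01 = 0.4381
M/D/1: Lq = ρ²/(2(1−ρ)) = 0.1919/(2·0.5619) = 0.17075

Final: 0.17075


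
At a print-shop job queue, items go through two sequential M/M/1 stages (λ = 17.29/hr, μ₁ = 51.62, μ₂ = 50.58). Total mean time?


Each node sees arrival rate λ = 17.29/hr (tandem ⇒ throughput preserved).
W₁ = 1/(μ₁−λ) = 1/(51.62−17.29) = 0.02913 hr
W₂ = 1/(μ₂−λ) = 1/(50.58−17.29) = 0.03004 hr
W_total = W₁ + W₂ = 0.02913 + 0.03004 = 0.05917 hr

Final: 0.05917 hr


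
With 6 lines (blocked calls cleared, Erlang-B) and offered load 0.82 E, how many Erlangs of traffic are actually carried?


B(6,0.82) = 0.0001860 (Erlang-B)
Carried load = a(1 − B) = 0.82·(1 − 0.0001860) = 0.82·0.999814 = 0.8198 E

Final: 0.8198 Erlangs


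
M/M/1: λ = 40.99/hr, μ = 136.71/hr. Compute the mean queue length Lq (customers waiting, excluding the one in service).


ρ = 40.99/136.71 = 0.2998
Lq = ρ²/(1−ρ) = 0.08990/0.7002 = 0.1284

Final: 0.1284


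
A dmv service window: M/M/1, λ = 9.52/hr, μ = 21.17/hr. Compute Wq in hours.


ρ = 9.52/21.17 = 0.4497
Wq = ρ/(μ−λ) = 0.4497/(21.17 − 9.52) = 0.4497/11.65 = 0.03860 hr

Final: 0.03860 hr


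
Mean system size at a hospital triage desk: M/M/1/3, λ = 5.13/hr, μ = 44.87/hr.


ρ = 5.13/44.87 = 0.1143
L = ρ[1 − (K+1)ρ^K + Kρ^(K+1)] / [(1−ρ)(1−ρ^(K+1))]
Numerator: 0.1143·(1 − 4·0.001494 + 3·0.0001709) = 0.113705
Denominator: (0.8857)·(0.999829) = 0.885518
L = 0.113705/0.885518 = 0.1284

Final: 0.1284


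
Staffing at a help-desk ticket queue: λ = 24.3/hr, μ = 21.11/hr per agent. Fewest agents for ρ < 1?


Stability requires cμ > λ ⇔ c > λ/μ.
λ/μ = 24.3/21.11 = 1.1511
Minimum integer c = ⌊1.1511⌋ + 1 = 2
Check: 2·21.11 = 42.22 > 24.3, while 1·21.11 = 21.11 ≤ 24.3

Final: 2 servers


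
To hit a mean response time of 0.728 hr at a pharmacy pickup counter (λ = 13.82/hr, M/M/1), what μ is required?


W = 1/(μ−λ) ⇒ μ − λ = 1/W = 1/0.728 = 1.3736
μ = λ + 1/W = 13.82 + 1.3736 = 15.1936 per hr

Final: 15.1936 /hr


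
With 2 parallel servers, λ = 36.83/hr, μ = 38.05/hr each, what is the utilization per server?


ρ = λ/(cμ) = 36.83/(2·38.05) = 36.83/76.10 = 0.4840

Final: 0.4840


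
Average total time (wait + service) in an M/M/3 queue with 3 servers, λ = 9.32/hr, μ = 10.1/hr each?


a = 0.9228; ρ = 0.3076; P₀ = 0.394064
Lq = P₀·a^c·ρ/(c!(1−ρ)²) = 0.03311
Wq = Lq/λ = 0.03311/9.32 = 0.003552 hr
W = Wq + 1/μ = 0.003552 + 0.09901 = 0.10256 hr

Final: 0.10256 hr


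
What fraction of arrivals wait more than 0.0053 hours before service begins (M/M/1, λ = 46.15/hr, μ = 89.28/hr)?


ρ = 46.15/89.28 = 0.5169
P(Wq > t) = ρ·e^{−(μ−λ)t} = 0.5169·e^{−0.2286}
= 0.5169·0.795655 = 0.411285

Final: 0.411285


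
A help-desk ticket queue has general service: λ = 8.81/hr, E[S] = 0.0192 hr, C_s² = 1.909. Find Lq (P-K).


ρ = λ·E[S] = 8.81·0.0192 = 0.1692
Lq = ρ²(1+C_s²)/(2(1−ρ)) = 0.02861·(1+1.909)/(2·0.8308)
= 0.02861·2.9090/1.6617 = 0.05009

Final: 0.05009


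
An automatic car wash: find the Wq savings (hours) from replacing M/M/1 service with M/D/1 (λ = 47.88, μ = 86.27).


ρ = 47.88/86.27 = 0.5550
Wq(M/M/1) = ρ/(μ−λ) = 0.5550/38.39 = 0.01446 hr
Wq(M/D/1) = ρ/(2(μ−λ)) = 0.007228 hr
Savings = 0.01446 − 0.007228 = 0.007228 hr

Final: 0.007228 hr


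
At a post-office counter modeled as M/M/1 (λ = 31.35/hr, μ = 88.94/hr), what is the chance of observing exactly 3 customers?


ρ = 31.35/88.94 = 0.3525
P_n = (1−ρ)·ρ^n = (1 − 0.3525)·0.3525^3 = 0.6475·0.043795 = 0.028358

Final: 0.028358


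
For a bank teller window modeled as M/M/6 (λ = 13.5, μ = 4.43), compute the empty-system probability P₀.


a = λ/μ = 13.5/4.43 = 3.0474; ρ = a/c = 0.5079
Σ_{k=0}^{5} a^k/k! (terms k=0..5) = 1.00000 + 3.04740 + 4.64334 + 4.71671 + 3.59343 + 2.19013 = 19.19100
Tail: a^6/(6!(1−ρ)) = 800.90361/(720·0.4921) = 2.26045
P₀ = 1/(19.19100 + 2.26045) = 1/21.45145 = 0.046617

Final: 0.046617


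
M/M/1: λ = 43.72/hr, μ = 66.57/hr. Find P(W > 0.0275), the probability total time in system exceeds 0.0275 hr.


W ~ Exponential(μ−λ) for M/M/1.
μ − λ = 66.57 − 43.72 = 22.8500
P(W > t) = e^{−(μ−λ)t} = e^{−0.6284} = 0.533458

Final: 0.533458


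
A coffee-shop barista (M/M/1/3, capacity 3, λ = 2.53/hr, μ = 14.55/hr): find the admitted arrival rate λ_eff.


ρ = 0.1739; P_K = (1−ρ)ρ^3/(1−ρ^4) = 0.004347
λ_eff = λ(1 − P_K) = 2.53·(1 − 0.004347) = 2.53·0.995653 = 2.5190 /hr

Final: 2.5190 /hr


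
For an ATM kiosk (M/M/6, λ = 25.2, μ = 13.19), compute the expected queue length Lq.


a = λ/μ = 1.9105; ρ = a/6 = 0.3184
P₀ = 0.147835
Lq = P₀·a^c·ρ / (c!·(1−ρ)²) = 0.147835·48.63338·0.3184/(720·0.46455)
= 0.006845

Final: 0.006845


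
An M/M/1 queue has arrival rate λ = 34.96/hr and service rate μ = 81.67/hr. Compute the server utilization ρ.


ρ = λ/μ = 34.96/81.67 = 0.4281

Final: 0.4281


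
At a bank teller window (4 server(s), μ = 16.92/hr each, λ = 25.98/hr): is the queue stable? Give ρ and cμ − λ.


Total capacity cμ = 4·16.92 = 67.68/hr
ρ = λ/(cμ) = 25.98/67.68 = 0.3839
Stable ⇔ ρ < 1: YES
Spare capacity = cμ − λ = 67.68 − 25.98 = 41.70/hr

Final: ρ = 0.3839; stable; margin = 41.70/hr


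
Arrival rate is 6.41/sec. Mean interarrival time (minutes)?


Mean interarrival time = 1/λ = 1/6.41 second = 0.15601 second
In minutes: 0.15601 × 0.0166667 = 0.002600 min

Final: 0.002600 min


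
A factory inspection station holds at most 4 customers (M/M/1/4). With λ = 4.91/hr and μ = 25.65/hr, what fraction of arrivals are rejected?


ρ = λ/μ = 4.91/25.65 = 0.1914
P_K = (1−ρ)ρ^K/(1−ρ^(K+1)) = (0.8086·0.001343)/(1 − 0.0002570)
= 0.001086/0.999743 = 0.001086

Final: 0.001086


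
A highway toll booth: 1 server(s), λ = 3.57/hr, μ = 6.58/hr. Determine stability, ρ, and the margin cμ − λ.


Total capacity cμ = 1·6.58 = 6.58/hr
ρ = λ/(cμ) = 3.57/6.58 = 0.5426
Stable ⇔ ρ < 1: YES
Spare capacity = cμ − λ = 6.58 − 3.57 = 3.01/hr

Final: ρ = 0.5426; stable; margin = 3.01/hr


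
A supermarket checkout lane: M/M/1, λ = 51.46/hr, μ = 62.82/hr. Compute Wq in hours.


ρ = 51.46/62.82 = 0.8192
Wq = ρ/(μ−λ) = 0.8192/(62.82 − 51.46) = 0.8192/11.36 = 0.07211 hr

Final: 0.07211 hr


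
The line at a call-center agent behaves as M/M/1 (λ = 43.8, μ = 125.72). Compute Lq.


ρ = 43.8/125.72 = 0.3484
Lq = ρ²/(1−ρ) = 0.1214/0.6516 = 0.1863

Final: 0.1863


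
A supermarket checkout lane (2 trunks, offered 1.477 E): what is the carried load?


B(2,1.477) = 0.305728 (Erlang-B)
Carried load = a(1 − B) = 1.477·(1 − 0.305728) = 1.477·0.694272 = 1.0254 E

Final: 1.0254 Erlangs


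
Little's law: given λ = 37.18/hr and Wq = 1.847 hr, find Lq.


Lq = λWq = 37.18·1.847 = 68.6715

Final: 68.6715


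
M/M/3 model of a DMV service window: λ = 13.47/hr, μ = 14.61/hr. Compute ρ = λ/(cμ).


ρ = λ/(cμ) = 13.47/(3·14.61) = 13.47/43.83 = 0.3073

Final: 0.3073


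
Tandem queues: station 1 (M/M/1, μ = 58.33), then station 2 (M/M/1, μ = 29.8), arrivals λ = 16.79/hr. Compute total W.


Each node sees arrival rate λ = 16.79/hr (tandem ⇒ throughput preserved).
W₁ = 1/(μ₁−λ) = 1/(58.33−16.79) = 0.02407 hr
W₂ = 1/(μ₂−λ) = 1/(29.8−16.79) = 0.07686 hr
W_total = W₁ + W₂ = 0.02407 + 0.07686 = 0.10094 hr

Final: 0.10094 hr


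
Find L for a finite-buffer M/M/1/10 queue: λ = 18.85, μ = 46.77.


ρ = 18.85/46.77 = 0.4030
L = ρ[1 − (K+1)ρ^K + Kρ^(K+1)] / [(1−ρ)(1−ρ^(K+1))]
Numerator: 0.4030·(1 − 11·0.0001131 + 10·0.00004558) = 0.402718
Denominator: (0.5970)·(0.999954) = 0.596937
L = 0.402718/0.596937 = 0.6746

Final: 0.6746


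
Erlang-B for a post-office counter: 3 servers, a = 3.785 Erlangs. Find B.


B(c,a) = (a^c/c!) / Σ_{k=0}^{c} a^k/k!
a^3/3! = 9.037460
Σ terms (k=0..3): 1.00000 + 3.78500 + 7.16311 + 9.03746 = 20.985573
B = 9.037460/20.985573 = 0.430651

Final: 0.430651


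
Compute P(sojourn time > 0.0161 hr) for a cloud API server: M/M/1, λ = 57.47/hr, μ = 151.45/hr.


W ~ Exponential(μ−λ) for M/M/1.
μ − λ = 151.45 − 57.47 = 93.9800
P(W > t) = e^{−(μ−λ)t} = e^{−1.5131} = 0.220231

Final: 0.220231


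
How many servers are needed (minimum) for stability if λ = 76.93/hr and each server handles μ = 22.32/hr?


Stability requires cμ > λ ⇔ c > λ/μ.
λ/μ = 76.93/22.32 = 3.4467
Minimum integer c = ⌊3.4467⌋ + 1 = 4
Check: 4·22.32 = 89.28 > 76.93, while 3·22.32 = 66.96 ≤ 76.93

Final: 4 servers


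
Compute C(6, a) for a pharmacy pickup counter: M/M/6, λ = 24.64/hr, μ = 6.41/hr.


a = λ/μ = 3.8440; ρ = a/6 = 0.6407
P₀ = 0.019896 (from M/M/c formula)
C(c,a) = [a^c/(c!(1−ρ))]·P₀ = [3226.23534/(720·0.3593)]·0.019896
= 12.46995·0.019896 = 0.248107

Final: 0.248107


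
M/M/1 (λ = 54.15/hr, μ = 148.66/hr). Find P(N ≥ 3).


ρ = 54.15/148.66 = 0.3643
P(N ≥ n) = ρ^n = 0.3643^3 = 0.048330

Final: 0.048330


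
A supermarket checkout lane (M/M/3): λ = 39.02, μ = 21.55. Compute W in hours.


a = 1.8107; ρ = 0.6036; P₀ = 0.143976
Lq = P₀·a^c·ρ/(c!(1−ρ)²) = 0.54704
Wq = Lq/λ = 0.54704/39.02 = 0.01402 hr
W = Wq + 1/μ = 0.01402 + 0.04640 = 0.06042 hr

Final: 0.06042 hr


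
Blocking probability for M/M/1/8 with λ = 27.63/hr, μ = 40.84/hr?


ρ = λ/μ = 27.63/40.84 = 0.6765
P_K = (1−ρ)ρ^K/(1−ρ^(K+1)) = (0.3235·0.043890)/(1 − 0.029693)
= 0.014196/0.970307 = 0.014631

Final: 0.014631


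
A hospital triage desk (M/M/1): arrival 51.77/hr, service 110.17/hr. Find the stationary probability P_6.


ρ = 51.77/110.17 = 0.4699
P_n = (1−ρ)·ρ^n = (1 − 0.4699)·0.4699^6 = 0.5301·0.010767 = 0.005707

Final: 0.005707


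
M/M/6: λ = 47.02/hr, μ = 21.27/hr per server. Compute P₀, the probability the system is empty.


a = λ/μ = 47.02/21.27 = 2.2106; ρ = a/c = 0.3684
Σ_{k=0}^{5} a^k/k! (terms k=0..5) = 1.00000 + 2.21063 + 2.44343 + 1.80050 + 0.99506 + 0.43994 = 8.88956
Tail: a^6/(6!(1−ρ)) = 116.70536/(720·0.6316) = 0.25665
P₀ = 1/(8.88956 + 0.25665) = 1/9.14621 = 0.109335

Final: 0.109335


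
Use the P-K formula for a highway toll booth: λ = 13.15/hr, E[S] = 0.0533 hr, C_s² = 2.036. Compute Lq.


ρ = λ·E[S] = 13.15·0.0533 = 0.7009
Lq = ρ²(1+C_s²)/(2(1−ρ)) = 0.4913·(1+2.036)/(2·0.2991)
= 0.4913·3.0360/0.5982 = 2.49318

Final: 2.49318


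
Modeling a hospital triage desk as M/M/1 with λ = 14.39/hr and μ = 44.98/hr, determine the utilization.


ρ = λ/μ = 14.39/44.98 = 0.3199

Final: 0.3199


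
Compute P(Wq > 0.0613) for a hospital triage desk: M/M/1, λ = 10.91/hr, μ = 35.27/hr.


ρ = 10.91/35.27 = 0.3093
P(Wq > t) = ρ·e^{−(μ−λ)t} = 0.3093·e^{−1.4933}
= 0.3093·0.224637 = 0.069487

Final: 0.069487


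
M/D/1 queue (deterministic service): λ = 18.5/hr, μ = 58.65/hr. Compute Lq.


ρ = 18.5/58.65 = 0.3154
M/D/1: Lq = ρ²/(2(1−ρ)) = 0.09950/(2·0.6846) = 0.07267

Final: 0.07267


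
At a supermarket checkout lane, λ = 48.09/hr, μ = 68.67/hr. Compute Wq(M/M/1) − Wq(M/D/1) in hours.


ρ = 48.09/68.67 = 0.7003
Wq(M/M/1) = ρ/(μ−λ) = 0.7003/20.58 = 0.03403 hr
Wq(M/D/1) = ρ/(2(μ−λ)) = 0.01701 hr
Savings = 0.03403 − 0.01701 = 0.01701 hr

Final: 0.01701 hr


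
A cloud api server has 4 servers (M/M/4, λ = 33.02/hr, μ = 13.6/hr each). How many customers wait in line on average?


a = λ/μ = 2.4279; ρ = a/4 = 0.6070
P₀ = 0.080354
Lq = P₀·a^c·ρ / (c!·(1−ρ)²) = 0.080354·34.74983·0.6070/(24·0.15446)
= 0.45720

Final: 0.45720


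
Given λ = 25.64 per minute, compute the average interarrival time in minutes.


Mean interarrival time = 1/λ = 1/25.64 minute = 0.03900 minute
In minutes: 0.03900 × 1 = 0.03900 min

Final: 0.03900 min


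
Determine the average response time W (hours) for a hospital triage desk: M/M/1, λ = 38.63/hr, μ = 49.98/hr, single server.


W = 1/(μ−λ) = 1/(49.98 − 38.63) = 1/11.35 = 0.08811 hr

Final: 0.08811 hr


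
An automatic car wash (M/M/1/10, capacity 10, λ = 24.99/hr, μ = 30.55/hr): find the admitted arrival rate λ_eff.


ρ = 0.8180; P_K = (1−ρ)ρ^10/(1−ρ^11) = 0.027421
λ_eff = λ(1 − P_K) = 24.99·(1 − 0.027421) = 24.99·0.972579 = 24.3047 /hr

Final: 24.3047 /hr


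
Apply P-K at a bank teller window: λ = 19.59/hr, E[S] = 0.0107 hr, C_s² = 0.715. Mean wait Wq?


ρ = λ·E[S] = 19.59·0.0107 = 0.2096
E[S²] = E[S]²(1+C_s²) = 0.0107²·(1+0.715) = 0.0001964
Wq = λ·E[S²]/(2(1−ρ)) = 19.59·0.0001964/(2·0.7904) = 0.002433 hr

Final: 0.002433 hr


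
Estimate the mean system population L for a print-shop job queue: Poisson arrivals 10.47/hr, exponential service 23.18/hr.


ρ = λ/μ = 10.47/23.18 = 0.4517
L = ρ/(1−ρ) = 0.4517/(1 − 0.4517) = 0.4517/0.5483 = 0.8238

Final: 0.8238


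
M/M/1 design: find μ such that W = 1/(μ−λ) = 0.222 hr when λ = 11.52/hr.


W = 1/(μ−λ) ⇒ μ − λ = 1/W = 1/0.222 = 4.5045
μ = λ + 1/W = 11.52 + 4.5045 = 16.0245 per hr

Final: 16.0245 /hr


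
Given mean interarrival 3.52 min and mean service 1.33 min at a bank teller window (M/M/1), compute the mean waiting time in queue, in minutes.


λ = 60/3.52 = 17.0455 /hr
μ = 60/1.33 = 45.1128 /hr
ρ = λ/μ = 17.0455/45.1128 = 0.3778
Wq = ρ/(μ−λ) = 0.3778/(45.1128−17.0455) = 0.01346 hr
In minutes: 0.01346·60 = 0.8077 min

Final: 0.8077 min


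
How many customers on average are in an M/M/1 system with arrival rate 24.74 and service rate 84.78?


ρ = λ/μ = 24.74/84.78 = 0.2918
L = ρ/(1−ρ) = 0.2918/(1 − 0.2918) = 0.2918/0.7082 = 0.4121

Final: 0.4121


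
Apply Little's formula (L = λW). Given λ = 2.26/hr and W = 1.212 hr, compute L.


L = λW = 2.26·1.212 = 2.7391

Final: 2.7391


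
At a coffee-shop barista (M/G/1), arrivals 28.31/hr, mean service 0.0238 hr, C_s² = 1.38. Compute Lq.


ρ = λ·E[S] = 28.31·0.0238 = 0.6738
Lq = ρ²(1+C_s²)/(2(1−ρ)) = 0.4540·(1+1.38)/(2·0.3262)
= 0.4540·2.3800/0.6524 = 1.65603

Final: 1.65603


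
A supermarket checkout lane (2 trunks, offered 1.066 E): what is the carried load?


B(2,1.066) = 0.215695 (Erlang-B)
Carried load = a(1 − B) = 1.066·(1 − 0.215695) = 1.066·0.784305 = 0.8361 E

Final: 0.8361 Erlangs


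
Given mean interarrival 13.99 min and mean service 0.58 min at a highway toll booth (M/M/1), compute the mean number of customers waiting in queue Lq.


λ = 60/13.99 = 4.2888 /hr
μ = 60/0.58 = 103.4483 /hr
ρ = λ/μ = 4.2888/103.4483 = 0.04146
Lq = ρ²/(1−ρ) = 0.001719/0.9585 = 0.001793

Final: 0.001793


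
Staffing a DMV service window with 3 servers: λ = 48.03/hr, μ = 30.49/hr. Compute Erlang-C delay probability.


a = λ/μ = 1.5753; ρ = a/3 = 0.5251
P₀ = 0.192758 (from M/M/c formula)
C(c,a) = [a^c/(c!(1−ρ))]·P₀ = [3.90900/(6·0.4749)]·0.192758
= 1.37184·0.192758 = 0.264433

Final: 0.264433


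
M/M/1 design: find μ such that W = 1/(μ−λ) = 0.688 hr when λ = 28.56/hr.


W = 1/(μ−λ) ⇒ μ − λ = 1/W = 1/0.688 = 1.4535
μ = λ + 1/W = 28.56 + 1.4535 = 30.0135 per hr

Final: 30.0135 /hr


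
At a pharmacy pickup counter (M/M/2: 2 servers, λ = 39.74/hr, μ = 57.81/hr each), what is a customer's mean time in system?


a = 0.6874; ρ = 0.3437; P₀ = 0.488414
Lq = P₀·a^c·ρ/(c!(1−ρ)²) = 0.09209
Wq = Lq/λ = 0.09209/39.74 = 0.002317 hr
W = Wq + 1/μ = 0.002317 + 0.01730 = 0.01962 hr

Final: 0.01962 hr


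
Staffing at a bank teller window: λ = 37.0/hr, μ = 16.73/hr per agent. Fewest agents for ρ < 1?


Stability requires cμ > λ ⇔ c > λ/μ.
λ/μ = 37.0/16.73 = 2.2116
Minimum integer c = ⌊2.2116⌋ + 1 = 3
Check: 3·16.73 = 50.19 > 37.0, while 2·16.73 = 33.46 ≤ 37.0

Final: 3 servers


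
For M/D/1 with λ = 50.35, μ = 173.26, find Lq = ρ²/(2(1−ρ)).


ρ = 50.35/173.26 = 0.2906
M/D/1: Lq = ρ²/(2(1−ρ)) = 0.08445/(2·0.7094) = 0.05952

Final: 0.05952


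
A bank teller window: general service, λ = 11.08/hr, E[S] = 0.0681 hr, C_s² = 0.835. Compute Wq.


ρ = λ·E[S] = 11.08·0.0681 = 0.7545
E[S²] = E[S]²(1+C_s²) = 0.0681²·(1+0.835) = 0.008510
Wq = λ·E[S²]/(2(1−ρ)) = 11.08·0.008510/(2·0.2455) = 0.19208 hr

Final: 0.19208 hr


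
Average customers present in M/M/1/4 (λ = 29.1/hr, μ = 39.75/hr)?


ρ = 29.1/39.75 = 0.7321
L = ρ[1 − (K+1)ρ^K + Kρ^(K+1)] / [(1−ρ)(1−ρ^(K+1))]
Numerator: 0.7321·(1 − 5·0.287226 + 4·0.210271) = 0.296458
Denominator: (0.2679)·(0.789729) = 0.211588
L = 0.296458/0.211588 = 1.4011

Final: 1.4011


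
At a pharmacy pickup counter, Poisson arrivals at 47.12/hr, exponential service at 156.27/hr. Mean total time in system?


W = 1/(μ−λ) = 1/(156.27 − 47.12) = 1/109.15 = 0.009162 hr

Final: 0.009162 hr


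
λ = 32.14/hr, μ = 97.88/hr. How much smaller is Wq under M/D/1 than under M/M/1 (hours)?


ρ = 32.14/97.88 = 0.3284
Wq(M/M/1) = ρ/(μ−λ) = 0.3284/65.74 = 0.004995 hr
Wq(M/D/1) = ρ/(2(μ−λ)) = 0.002497 hr
Savings = 0.004995 − 0.002497 = 0.002497 hr

Final: 0.002497 hr


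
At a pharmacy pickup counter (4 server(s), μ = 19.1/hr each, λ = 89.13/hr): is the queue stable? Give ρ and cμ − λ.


Total capacity cμ = 4·19.1 = 76.40/hr
ρ = λ/(cμ) = 89.13/76.40 = 1.1666
Stable ⇔ ρ < 1: NO
Spare capacity = cμ − λ = 76.40 − 89.13 = -12.73/hr

Final: ρ = 1.1666; unstable; margin = -12.73/hr


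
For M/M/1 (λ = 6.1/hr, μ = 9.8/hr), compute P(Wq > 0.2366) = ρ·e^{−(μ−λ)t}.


ρ = 6.1/9.8 = 0.6224
P(Wq > t) = ρ·e^{−(μ−λ)t} = 0.6224·e^{−0.8754}
= 0.6224·0.416687 = 0.259366

Final: 0.259366


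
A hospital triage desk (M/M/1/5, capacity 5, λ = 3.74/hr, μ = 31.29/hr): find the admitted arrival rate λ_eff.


ρ = 0.1195; P_K = (1−ρ)ρ^5/(1−ρ^6) = 0.00002148
λ_eff = λ(1 − P_K) = 3.74·(1 − 0.00002148) = 3.74·0.999979 = 3.7399 /hr

Final: 3.7399 /hr


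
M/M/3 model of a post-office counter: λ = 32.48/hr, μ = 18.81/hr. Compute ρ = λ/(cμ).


ρ = λ/(cμ) = 32.48/(3·18.81) = 32.48/56.43 = 0.5756

Final: 0.5756


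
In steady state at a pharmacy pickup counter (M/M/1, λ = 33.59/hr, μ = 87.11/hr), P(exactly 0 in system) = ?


ρ = 33.59/87.11 = 0.3856
P_n = (1−ρ)·ρ^n = (1 − 0.3856)·0.3856^0 = 0.6144·1.000000 = 0.614396

Final: 0.614396


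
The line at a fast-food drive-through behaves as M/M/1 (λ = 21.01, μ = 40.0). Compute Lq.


ρ = 21.01/40.0 = 0.5252
Lq = ρ²/(1−ρ) = 0.2759/0.4748 = 0.5811

Final: 0.5811


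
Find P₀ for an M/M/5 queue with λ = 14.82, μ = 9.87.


a = λ/μ = 14.82/9.87 = 1.5015; ρ = a/c = 0.3003
Σ_{k=0}^{4} a^k/k! (terms k=0..4) = 1.00000 + 1.50152 + 1.12728 + 0.56421 + 0.21179 = 4.40481
Tail: a^5/(5!(1−ρ)) = 7.63230/(120·0.6997) = 0.09090
P₀ = 1/(4.40481 + 0.09090) = 1/4.49571 = 0.222434

Final: 0.222434


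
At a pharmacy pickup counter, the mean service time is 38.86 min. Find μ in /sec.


μ = 1/(service time) in consistent units.
1 second = 0.0166667 min, so μ = 0.0166667/38.86 = 0.0004289 per second

Final: 0.0004289 /sec


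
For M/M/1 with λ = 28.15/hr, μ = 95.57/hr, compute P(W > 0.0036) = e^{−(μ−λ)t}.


W ~ Exponential(μ−λ) for M/M/1.
μ − λ = 95.57 − 28.15 = 67.4200
P(W > t) = e^{−(μ−λ)t} = e^{−0.2427} = 0.784497

Final: 0.784497


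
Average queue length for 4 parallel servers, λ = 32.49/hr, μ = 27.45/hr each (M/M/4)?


a = λ/μ = 1.1836; ρ = a/4 = 0.2959
P₀ = 0.305197
Lq = P₀·a^c·ρ / (c!·(1−ρ)²) = 0.305197·1.96259·0.2959/(24·0.49575)
= 0.01490

Final: 0.01490


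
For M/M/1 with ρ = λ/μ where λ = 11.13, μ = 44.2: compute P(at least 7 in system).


ρ = 11.13/44.2 = 0.2518
P(N ≥ n) = ρ^n = 0.2518^7 = 0.00006420

Final: 0.00006420


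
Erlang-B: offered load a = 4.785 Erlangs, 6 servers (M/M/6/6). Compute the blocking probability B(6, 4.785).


B(c,a) = (a^c/c!) / Σ_{k=0}^{c} a^k/k!
a^6/6! = 16.670904
Σ terms (k=0..6): 1.00000 + 4.78500 + 11.44811 + 18.25974 + 21.84321 + 20.90396 + 16.67090 = 94.910925
B = 16.670904/94.910925 = 0.175648

Final: 0.175648


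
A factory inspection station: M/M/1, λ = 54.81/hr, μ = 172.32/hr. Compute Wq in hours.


ρ = 54.81/172.32 = 0.3181
Wq = ρ/(μ−λ) = 0.3181/(172.32 − 54.81) = 0.3181/117.51 = 0.002707 hr

Final: 0.002707 hr


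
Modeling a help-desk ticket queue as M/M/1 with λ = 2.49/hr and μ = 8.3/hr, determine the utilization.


ρ = λ/μ = 2.49/8.3 = 0.3000

Final: 0.3000


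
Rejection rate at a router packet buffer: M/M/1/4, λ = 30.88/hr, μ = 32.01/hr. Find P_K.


ρ = λ/μ = 30.88/32.01 = 0.9647
P_K = (1−ρ)ρ^K/(1−ρ^(K+1)) = (0.03530·0.866097)/(1 − 0.835522)
= 0.030574/0.164478 = 0.185888

Final: 0.185888


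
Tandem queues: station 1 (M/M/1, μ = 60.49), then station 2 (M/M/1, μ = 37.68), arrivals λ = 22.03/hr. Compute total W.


Each node sees arrival rate λ = 22.03/hr (tandem ⇒ throughput preserved).
W₁ = 1/(μ₁−λ) = 1/(60.49−22.03) = 0.02600 hr
W₂ = 1/(μ₂−λ) = 1/(37.68−22.03) = 0.06390 hr
W_total = W₁ + W₂ = 0.02600 + 0.06390 = 0.08990 hr

Final: 0.08990 hr


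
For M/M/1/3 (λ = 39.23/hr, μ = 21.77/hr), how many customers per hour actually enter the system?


ρ = 1.8020; P_K = (1−ρ)ρ^3/(1−ρ^4) = 0.491697
λ_eff = λ(1 − P_K) = 39.23·(1 − 0.491697) = 39.23·0.508303 = 19.9407 /hr

Final: 19.9407 /hr


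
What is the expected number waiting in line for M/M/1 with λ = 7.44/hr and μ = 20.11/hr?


ρ = 7.44/20.11 = 0.3700
Lq = ρ²/(1−ρ) = 0.1369/0.6300 = 0.2172

Final: 0.2172


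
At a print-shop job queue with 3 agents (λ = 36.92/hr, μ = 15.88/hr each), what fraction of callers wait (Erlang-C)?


a = λ/μ = 2.3249; ρ = a/3 = 0.7750
P₀ = 0.065207 (from M/M/c formula)
C(c,a) = [a^c/(c!(1−ρ))]·P₀ = [12.56706/(6·0.2250)]·0.065207
= 9.30806·0.065207 = 0.606955

Final: 0.606955


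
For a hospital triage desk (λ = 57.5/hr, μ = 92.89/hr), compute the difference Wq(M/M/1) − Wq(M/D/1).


ρ = 57.5/92.89 = 0.6190
Wq(M/M/1) = ρ/(μ−λ) = 0.6190/35.39 = 0.01749 hr
Wq(M/D/1) = ρ/(2(μ−λ)) = 0.008746 hr
Savings = 0.01749 − 0.008746 = 0.008746 hr

Final: 0.008746 hr


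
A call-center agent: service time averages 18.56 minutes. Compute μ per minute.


μ = 1/(service time) in consistent units.
1 minute = 1 min, so μ = 1/18.56 = 0.05388 per minute

Final: 0.05388 /min


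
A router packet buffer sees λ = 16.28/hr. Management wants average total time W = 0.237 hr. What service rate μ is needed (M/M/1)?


W = 1/(μ−λ) ⇒ μ − λ = 1/W = 1/0.237 = 4.2194
μ = λ + 1/W = 16.28 + 4.2194 = 20.4994 per hr

Final: 20.4994 /hr


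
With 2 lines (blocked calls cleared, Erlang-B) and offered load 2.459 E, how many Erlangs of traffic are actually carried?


B(2,2.459) = 0.466396 (Erlang-B)
Carried load = a(1 − B) = 2.459·(1 − 0.466396) = 2.459·0.533604 = 1.3121 E

Final: 1.3121 Erlangs


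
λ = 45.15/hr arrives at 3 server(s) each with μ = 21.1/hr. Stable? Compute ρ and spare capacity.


Total capacity cμ = 3·21.1 = 63.30/hr
ρ = λ/(cμ) = 45.15/63.30 = 0.7133
Stable ⇔ ρ < 1: YES
Spare capacity = cμ − λ = 63.30 − 45.15 = 18.15/hr

Final: ρ = 0.7133; stable; margin = 18.15/hr


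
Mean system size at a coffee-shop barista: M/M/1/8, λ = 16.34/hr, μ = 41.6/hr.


ρ = 16.34/41.6 = 0.3928
L = ρ[1 − (K+1)ρ^K + Kρ^(K+1)] / [(1−ρ)(1−ρ^(K+1))]
Numerator: 0.3928·(1 − 9·0.0005666 + 8·0.0002226) = 0.391485
Denominator: (0.6072)·(0.999777) = 0.607076
L = 0.391485/0.607076 = 0.6449

Final: 0.6449


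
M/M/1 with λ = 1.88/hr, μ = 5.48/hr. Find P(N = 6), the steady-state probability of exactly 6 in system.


ρ = 1.88/5.48 = 0.3431
P_n = (1−ρ)·ρ^n = (1 − 0.3431)·0.3431^6 = 0.6569·0.001630 = 0.001071

Final: 0.001071


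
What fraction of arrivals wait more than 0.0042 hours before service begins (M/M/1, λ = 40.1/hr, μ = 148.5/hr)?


ρ = 40.1/148.5 = 0.2700
P(Wq > t) = ρ·e^{−(μ−λ)t} = 0.2700·e^{−0.4553}
= 0.2700·0.634270 = 0.171274

Final: 0.171274


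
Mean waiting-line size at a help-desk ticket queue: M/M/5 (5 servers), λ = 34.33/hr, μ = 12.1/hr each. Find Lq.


a = λ/μ = 2.8372; ρ = a/5 = 0.5674
P₀ = 0.055835
Lq = P₀·a^c·ρ / (c!·(1−ρ)²) = 0.055835·183.84091·0.5674/(120·0.18711)
= 0.25941

Final: 0.25941


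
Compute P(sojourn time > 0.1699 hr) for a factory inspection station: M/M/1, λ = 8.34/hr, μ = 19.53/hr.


W ~ Exponential(μ−λ) for M/M/1.
μ − λ = 19.53 − 8.34 = 11.1900
P(W > t) = e^{−(μ−λ)t} = e^{−1.9012} = 0.149392

Final: 0.149392


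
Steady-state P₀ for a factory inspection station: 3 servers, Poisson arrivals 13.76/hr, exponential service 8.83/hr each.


a = λ/μ = 13.76/8.83 = 1.5583; ρ = a/c = 0.5194
Σ_{k=0}^{2} a^k/k! (terms k=0..2) = 1.00000 + 1.55832 + 1.21419 = 3.77251
Tail: a^3/(3!(1−ρ)) = 3.78419/(6·0.4806) = 1.31243
P₀ = 1/(3.77251 + 1.31243) = 1/5.08494 = 0.196659

Final: 0.196659


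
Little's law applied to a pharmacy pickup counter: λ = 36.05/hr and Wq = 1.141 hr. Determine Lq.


Lq = λWq = 36.05·1.141 = 41.1330

Final: 41.1330
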